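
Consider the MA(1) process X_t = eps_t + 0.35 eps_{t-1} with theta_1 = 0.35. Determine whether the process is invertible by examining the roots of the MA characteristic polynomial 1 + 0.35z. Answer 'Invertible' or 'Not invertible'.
\text{Invertible}

The MA(q) characteristic polynomial is P(z) = 1 + 0.35z.
Invertibility requires all roots to lie outside the unit circle, i.e. |z| > 1 for every root.
This is linear in z: 1 + (0.35) z = 0  =>  z = -1/(0.35) = -2.857143,  |z| = 2.857143.
Moduli of all roots: 2.8571.
All moduli strictly greater than 1? Yes.
Verdict: Invertible.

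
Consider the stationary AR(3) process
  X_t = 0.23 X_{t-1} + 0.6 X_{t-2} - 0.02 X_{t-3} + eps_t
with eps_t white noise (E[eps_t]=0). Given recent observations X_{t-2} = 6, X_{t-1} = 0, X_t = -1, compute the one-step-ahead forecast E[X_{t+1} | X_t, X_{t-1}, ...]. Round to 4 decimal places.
E[X_{t+1} \mid \mathcal F_t] = -0.3500

For an AR(p) model X_t = c + sum_i phi_i X_{t-i} + eps_t, the
one-step-ahead conditional mean is
  E[X_{t+1} | X_t, ...] = c + sum_i phi_i X_{t+1-i}.
Substitute known values:
  E[X_{t+1} | ...] = (0.23) * (-1) + (0.6) * (0) + (-0.02) * (6)
                   = -0.3500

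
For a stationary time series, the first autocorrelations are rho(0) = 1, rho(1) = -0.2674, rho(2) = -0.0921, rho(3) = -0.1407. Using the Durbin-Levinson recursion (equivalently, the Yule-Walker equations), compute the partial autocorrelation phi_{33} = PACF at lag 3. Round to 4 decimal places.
\phi_{33} = -0.2410

The PACF at lag k is phi_{kk}, the last component of the solution
to the Yule-Walker system G_k phi = r_k where
  (G_k)_{ij} = rho(|i - j|), (r_k)_i = rho(i), i,j = 1..k.
Equivalently, Durbin-Levinson gives phi_{kk} iteratively:
  phi_{11} = rho(1)
  phi_{kk} = [rho(k) - sum_{j=1..k-1} phi_{k-1,j} rho(k-j)]
            / [1 - sum_{j=1..k-1} phi_{k-1,j} rho(j)],
  phi_{k,j} = phi_{k-1,j} - phi_{kk} phi_{k-1,k-j},  j = 1..k-1.
Step k = 1:
  phi_11 = rho(1) = -0.2674.
Step k = 2:
  phi_22 = [rho(2) - phi_11 rho(1)] / [1 - phi_11 rho(1)] = [-0.0921 - (-0.2674)(-0.2674)] / [1 - (-0.2674)(-0.2674)]
         = -0.16360276 / 0.92849724 = -0.176202.
  Update: phi_21 = phi_11 - phi_22 phi_11 = -0.2674 - (-0.176202)(-0.2674) = -0.314516.
Step k = 3:
  phi_33 = [rho(3) - phi_21 rho(2) - phi_22 rho(1)] / [1 - phi_21 rho(1) - phi_22 rho(2)]
    numerator   = -0.1407 - (-0.314516)(-0.0921) - (-0.176202)(-0.2674) = -0.21678328
    denominator = 1 - (-0.314516)(-0.2674) - (-0.176202)(-0.0921) = 0.89967016
  phi_33 = -0.21678328 / 0.89967016 = -0.241.
Therefore phi_{33} = -0.2410.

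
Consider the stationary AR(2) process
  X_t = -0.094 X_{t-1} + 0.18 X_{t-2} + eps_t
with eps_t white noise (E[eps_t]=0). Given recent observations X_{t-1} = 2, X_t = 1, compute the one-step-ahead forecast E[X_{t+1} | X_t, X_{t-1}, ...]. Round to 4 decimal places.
E[X_{t+1} \mid \mathcal F_t] = 0.2660

For an AR(p) model X_t = c + sum_i phi_i X_{t-i} + eps_t, the
one-step-ahead conditional mean is
  E[X_{t+1} | X_t, ...] = c + sum_i phi_i X_{t+1-i}.
Substitute known values:
  E[X_{t+1} | ...] = (-0.094) * (1) + (0.18) * (2)
                   = 0.2660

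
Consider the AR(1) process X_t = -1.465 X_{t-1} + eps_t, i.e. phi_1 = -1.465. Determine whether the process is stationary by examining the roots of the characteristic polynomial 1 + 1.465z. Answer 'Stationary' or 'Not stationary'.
\text{Not stationary}

The AR(p) characteristic polynomial is P(z) = 1 + 1.465z.
Stationarity requires all roots to lie outside the unit circle, i.e. |z| > 1 for every root.
This is linear in z: 1 + (1.465) z = 0  =>  z = -1/(1.465) = -0.682594,  |z| = 0.682594.
Moduli of all roots: 0.6826.
All moduli strictly greater than 1? No.
Verdict: Not stationary.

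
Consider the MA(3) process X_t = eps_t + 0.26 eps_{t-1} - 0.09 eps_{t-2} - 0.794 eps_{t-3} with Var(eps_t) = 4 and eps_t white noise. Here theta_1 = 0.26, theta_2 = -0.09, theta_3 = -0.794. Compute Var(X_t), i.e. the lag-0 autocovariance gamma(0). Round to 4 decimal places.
\gamma(0) = 6.8245

For an MA(q) process X_t = eps_t + sum_i theta_i eps_{t-i} with
Var(eps_t) = sigma^2, the variance is
  gamma(0) = sigma^2 * (1 + sum_i theta_i^2).
  sum_i theta_i^2 = (0.26)^2 + (-0.09)^2 + (-0.794)^2 = 0.0676 + 0.0081 + 0.630436 = 0.706136.
  gamma(0) = 4 * (1 + 0.706136) = 4 * 1.706136 = 6.824544, which rounds to 6.8245.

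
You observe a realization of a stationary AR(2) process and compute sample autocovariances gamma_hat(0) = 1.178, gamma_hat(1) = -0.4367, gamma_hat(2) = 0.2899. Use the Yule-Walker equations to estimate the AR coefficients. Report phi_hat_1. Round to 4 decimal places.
\hat\phi_{1} = -0.3240

The Yule-Walker equations for an AR(p) process read, in matrix form,
  Gamma_p phi = r_p,   with   (Gamma_p)_{ij} = gamma(|i - j|),
                       (r_p)_i = gamma(i),   i,j = 1..p.
Substitute the sample gammas (Toeplitz matrix and right-hand side of size 2):
  Gamma_p = [[1.178, -0.4367], [-0.4367, 1.178]]
  r_p     = [-0.4367, 0.2899]
Written out:
  1.178 phi_1 - 0.4367 phi_2 = -0.4367
  -0.4367 phi_1 + 1.178 phi_2 = 0.2899
Solve by Cramer's rule:
  det = gamma(0)^2 - gamma(1)^2 = (1.178)^2 - (-0.4367)^2 = 1.387684 - 0.19070689 = 1.19697711
  phi_hat_1 = [gamma(1) gamma(0) - gamma(1) gamma(2)] / det = [(-0.4367)(1.178) - (-0.4367)(0.2899)] / 1.19697711 = -0.38783327 / 1.19697711 = -0.324
  phi_hat_2 = [gamma(0) gamma(2) - gamma(1)^2] / det = [(1.178)(0.2899) - (-0.4367)^2] / 1.19697711 = 0.15079531 / 1.19697711 = 0.126
So phi_hat = [-0.3240, 0.1260].
Therefore phi_hat_1 = -0.3240.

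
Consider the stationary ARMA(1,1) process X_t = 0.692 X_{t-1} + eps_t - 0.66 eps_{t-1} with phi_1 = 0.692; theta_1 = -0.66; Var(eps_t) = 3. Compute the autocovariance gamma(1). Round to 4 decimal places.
\gamma(1) = 0.1001

Multiply the model equation by X_{t-k} and take expectations. With theta_0 = psi_0 = 1 and psi_j the MA(infinity) weights, this gives
  gamma(k) - sum_i phi_i gamma(k-i) = c_k,
  c_k = sigma^2 * sum_{j=k..q} theta_j psi_{j-k}   (c_k = 0 for k > q),
using gamma(-m) = gamma(m).
psi-weights needed (psi_j = theta_j + sum_i phi_i psi_{j-i}):
  psi_1 = theta_1 + phi_1 = -0.66 + (0.692) = 0.032
Right-hand sides:
  c_0 = sigma^2 (1 + theta_1 psi_1) = 3 * (1 + (-0.66)(0.032)) = 3 * 0.97888 = 2.93664
  c_1 = sigma^2 theta_1 = 3 * (-0.66) = -1.98
  c_2 = 0
Equations for k = 0 and k = 1 (AR order 1):
  gamma(0) = phi_1 gamma(1) + c_0
  gamma(1) = phi_1 gamma(0) + c_1
Substituting the second into the first: gamma(0) (1 - phi_1^2) = c_0 + phi_1 c_1, so
  gamma(0) = (c_0 + phi_1 c_1) / (1 - phi_1^2) = (2.93664 + (0.692)(-1.98)) / (1 - (0.692)^2) = 1.56648 / 0.521136 = 3.005895.
  gamma(1) = phi_1 gamma(0) + c_1 = (0.692)(3.005895) + (-1.98) = 0.100079.
Therefore gamma(1) = 0.1001 (to 4 decimal places).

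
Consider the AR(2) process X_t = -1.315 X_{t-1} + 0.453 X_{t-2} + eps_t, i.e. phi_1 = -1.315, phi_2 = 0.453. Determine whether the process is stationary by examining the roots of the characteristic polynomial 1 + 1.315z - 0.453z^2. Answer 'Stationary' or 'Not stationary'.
\text{Not stationary}

The AR(p) characteristic polynomial is P(z) = 1 + 1.315z - 0.453z^2.
Stationarity requires all roots to lie outside the unit circle, i.e. |z| > 1 for every root.
Set 1 + (1.315) z + (-0.453) z^2 = 0, i.e. a z^2 + b z + c = 0 with a = -0.453, b = 1.315, c = 1.
Discriminant D = b^2 - 4ac = (1.315)^2 - 4*(-0.453)*1 = 1.729225 - (-1.812) = 3.541225.
D >= 0, so the roots are real: z = (-b +/- sqrt(D)) / (2a) = (-1.315 +/- 1.881814) / (-0.906).
  z_1 = (-1.315 + 1.881814) / (-0.906) = -0.6256,   |z_1| = 0.6256.
  z_2 = (-1.315 - 1.881814) / (-0.906) = 3.5285,   |z_2| = 3.5285.
Moduli of all roots: 0.6256, 3.5285.
All moduli strictly greater than 1? No.
Verdict: Not stationary.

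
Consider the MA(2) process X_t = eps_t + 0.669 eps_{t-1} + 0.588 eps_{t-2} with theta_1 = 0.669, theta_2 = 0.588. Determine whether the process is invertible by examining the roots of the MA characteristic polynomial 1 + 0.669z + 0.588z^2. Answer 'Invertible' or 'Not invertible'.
\text{Invertible}

The MA(q) characteristic polynomial is P(z) = 1 + 0.669z + 0.588z^2.
Invertibility requires all roots to lie outside the unit circle, i.e. |z| > 1 for every root.
Set 1 + (0.669) z + (0.588) z^2 = 0, i.e. a z^2 + b z + c = 0 with a = 0.588, b = 0.669, c = 1.
Discriminant D = b^2 - 4ac = (0.669)^2 - 4*(0.588)*1 = 0.447561 - (2.352) = -1.904439.
D < 0, so the roots are the complex-conjugate pair z = (-b +/- i sqrt(-D)) / (2a) = -0.5689 +/- 1.1735i.
For a conjugate pair |z|^2 = z * conj(z) = (product of roots) = c/a = 1/(0.588) = 1.70068, so |z| = sqrt(1.70068) = 1.3041 for both roots.
Moduli of all roots: 1.3041, 1.3041.
All moduli strictly greater than 1? Yes.
Verdict: Invertible.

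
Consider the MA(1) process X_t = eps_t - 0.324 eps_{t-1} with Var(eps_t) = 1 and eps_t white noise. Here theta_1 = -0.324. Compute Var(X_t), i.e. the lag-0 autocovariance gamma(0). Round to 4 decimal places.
\gamma(0) = 1.1050

For an MA(q) process X_t = eps_t + sum_i theta_i eps_{t-i} with
Var(eps_t) = sigma^2, the variance is
  gamma(0) = sigma^2 * (1 + sum_i theta_i^2).
  sum_i theta_i^2 = (-0.324)^2 = 0.104976.
  gamma(0) = 1 * (1 + 0.104976) = 1 * 1.104976 = 1.104976, which rounds to 1.1050.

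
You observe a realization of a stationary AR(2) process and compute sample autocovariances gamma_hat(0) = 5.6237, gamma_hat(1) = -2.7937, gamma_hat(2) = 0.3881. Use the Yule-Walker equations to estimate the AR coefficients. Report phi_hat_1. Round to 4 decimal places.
\hat\phi_{1} = -0.6140

The Yule-Walker equations for an AR(p) process read, in matrix form,
  Gamma_p phi = r_p,   with   (Gamma_p)_{ij} = gamma(|i - j|),
                       (r_p)_i = gamma(i),   i,j = 1..p.
Substitute the sample gammas (Toeplitz matrix and right-hand side of size 2):
  Gamma_p = [[5.6237, -2.7937], [-2.7937, 5.6237]]
  r_p     = [-2.7937, 0.3881]
Written out:
  5.6237 phi_1 - 2.7937 phi_2 = -2.7937
  -2.7937 phi_1 + 5.6237 phi_2 = 0.3881
Solve by Cramer's rule:
  det = gamma(0)^2 - gamma(1)^2 = (5.6237)^2 - (-2.7937)^2 = 31.62600169 - 7.80475969 = 23.821242
  phi_hat_1 = [gamma(1) gamma(0) - gamma(1) gamma(2)] / det = [(-2.7937)(5.6237) - (-2.7937)(0.3881)] / 23.821242 = -14.62669572 / 23.821242 = -0.614
  phi_hat_2 = [gamma(0) gamma(2) - gamma(1)^2] / det = [(5.6237)(0.3881) - (-2.7937)^2] / 23.821242 = -5.62220172 / 23.821242 = -0.236
So phi_hat = [-0.6140, -0.2360].
Therefore phi_hat_1 = -0.6140.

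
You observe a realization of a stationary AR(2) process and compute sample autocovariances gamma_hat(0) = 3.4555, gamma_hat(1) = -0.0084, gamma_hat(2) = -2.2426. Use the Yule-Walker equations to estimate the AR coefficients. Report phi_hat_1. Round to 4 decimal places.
\hat\phi_{1} = -0.0040

The Yule-Walker equations for an AR(p) process read, in matrix form,
  Gamma_p phi = r_p,   with   (Gamma_p)_{ij} = gamma(|i - j|),
                       (r_p)_i = gamma(i),   i,j = 1..p.
Substitute the sample gammas (Toeplitz matrix and right-hand side of size 2):
  Gamma_p = [[3.4555, -0.0084], [-0.0084, 3.4555]]
  r_p     = [-0.0084, -2.2426]
Written out:
  3.4555 phi_1 - 0.0084 phi_2 = -0.0084
  -0.0084 phi_1 + 3.4555 phi_2 = -2.2426
Solve by Cramer's rule:
  det = gamma(0)^2 - gamma(1)^2 = (3.4555)^2 - (-0.0084)^2 = 11.94048025 - 0.00007056 = 11.94040969
  phi_hat_1 = [gamma(1) gamma(0) - gamma(1) gamma(2)] / det = [(-0.0084)(3.4555) - (-0.0084)(-2.2426)] / 11.94040969 = -0.04786404 / 11.94040969 = -0.004
  phi_hat_2 = [gamma(0) gamma(2) - gamma(1)^2] / det = [(3.4555)(-2.2426) - (-0.0084)^2] / 11.94040969 = -7.74937486 / 11.94040969 = -0.649
So phi_hat = [-0.0040, -0.6490].
Therefore phi_hat_1 = -0.0040.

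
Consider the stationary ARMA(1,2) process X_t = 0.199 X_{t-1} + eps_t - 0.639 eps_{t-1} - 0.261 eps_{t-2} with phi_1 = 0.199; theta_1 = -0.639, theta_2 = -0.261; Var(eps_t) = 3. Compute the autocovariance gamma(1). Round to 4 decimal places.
\gamma(1) = -0.7844

Multiply the model equation by X_{t-k} and take expectations. With theta_0 = psi_0 = 1 and psi_j the MA(infinity) weights, this gives
  gamma(k) - sum_i phi_i gamma(k-i) = c_k,
  c_k = sigma^2 * sum_{j=k..q} theta_j psi_{j-k}   (c_k = 0 for k > q),
using gamma(-m) = gamma(m).
psi-weights needed (psi_j = theta_j + sum_i phi_i psi_{j-i}):
  psi_1 = theta_1 + phi_1 = -0.639 + (0.199) = -0.44
  psi_2 = theta_2 + phi_1 psi_1 = -0.261 + (0.199)(-0.44) = -0.34856
Right-hand sides:
  c_0 = sigma^2 (1 + theta_1 psi_1 + theta_2 psi_2) = 3 * (1 + (-0.639)(-0.44) + (-0.261)(-0.34856)) = 3 * 1.372134 = 4.116402
  c_1 = sigma^2 (theta_1 + theta_2 psi_1) = 3 * (-0.639 + (-0.261)(-0.44)) = -1.57248
  c_2 = sigma^2 theta_2 = 3 * (-0.261) = -0.783
Equations for k = 0 and k = 1 (AR order 1):
  gamma(0) = phi_1 gamma(1) + c_0
  gamma(1) = phi_1 gamma(0) + c_1
Substituting the second into the first: gamma(0) (1 - phi_1^2) = c_0 + phi_1 c_1, so
  gamma(0) = (c_0 + phi_1 c_1) / (1 - phi_1^2) = (4.116402 + (0.199)(-1.57248)) / (1 - (0.199)^2) = 3.803479 / 0.960399 = 3.960311.
  gamma(1) = phi_1 gamma(0) + c_1 = (0.199)(3.960311) + (-1.57248) = -0.784378.
Therefore gamma(1) = -0.7844 (to 4 decimal places).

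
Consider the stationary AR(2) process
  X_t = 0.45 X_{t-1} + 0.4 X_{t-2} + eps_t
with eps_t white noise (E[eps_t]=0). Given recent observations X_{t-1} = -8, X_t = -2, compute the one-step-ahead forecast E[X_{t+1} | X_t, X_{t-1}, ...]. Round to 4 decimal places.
E[X_{t+1} \mid \mathcal F_t] = -4.1000

For an AR(p) model X_t = c + sum_i phi_i X_{t-i} + eps_t, the
one-step-ahead conditional mean is
  E[X_{t+1} | X_t, ...] = c + sum_i phi_i X_{t+1-i}.
Substitute known values:
  E[X_{t+1} | ...] = (0.45) * (-2) + (0.4) * (-8)
                   = -4.1000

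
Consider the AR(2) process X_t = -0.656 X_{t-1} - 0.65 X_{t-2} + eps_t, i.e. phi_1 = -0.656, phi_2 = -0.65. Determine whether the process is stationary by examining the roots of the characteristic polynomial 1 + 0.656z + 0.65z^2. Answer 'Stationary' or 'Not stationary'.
\text{Stationary}

The AR(p) characteristic polynomial is P(z) = 1 + 0.656z + 0.65z^2.
Stationarity requires all roots to lie outside the unit circle, i.e. |z| > 1 for every root.
Set 1 + (0.656) z + (0.65) z^2 = 0, i.e. a z^2 + b z + c = 0 with a = 0.65, b = 0.656, c = 1.
Discriminant D = b^2 - 4ac = (0.656)^2 - 4*(0.65)*1 = 0.430336 - (2.6) = -2.169664.
D < 0, so the roots are the complex-conjugate pair z = (-b +/- i sqrt(-D)) / (2a) = -0.5046 +/- 1.1331i.
For a conjugate pair |z|^2 = z * conj(z) = (product of roots) = c/a = 1/(0.65) = 1.538462, so |z| = sqrt(1.538462) = 1.2403 for both roots.
Moduli of all roots: 1.2403, 1.2403.
All moduli strictly greater than 1? Yes.
Verdict: Stationary.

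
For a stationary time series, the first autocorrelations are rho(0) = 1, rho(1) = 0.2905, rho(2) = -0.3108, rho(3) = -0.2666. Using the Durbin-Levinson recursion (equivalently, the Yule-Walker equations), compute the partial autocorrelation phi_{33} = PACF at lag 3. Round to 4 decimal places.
\phi_{33} = -0.0161

The PACF at lag k is phi_{kk}, the last component of the solution
to the Yule-Walker system G_k phi = r_k where
  (G_k)_{ij} = rho(|i - j|), (r_k)_i = rho(i), i,j = 1..k.
Equivalently, Durbin-Levinson gives phi_{kk} iteratively:
  phi_{11} = rho(1)
  phi_{kk} = [rho(k) - sum_{j=1..k-1} phi_{k-1,j} rho(k-j)]
            / [1 - sum_{j=1..k-1} phi_{k-1,j} rho(j)],
  phi_{k,j} = phi_{k-1,j} - phi_{kk} phi_{k-1,k-j},  j = 1..k-1.
Step k = 1:
  phi_11 = rho(1) = 0.2905.
Step k = 2:
  phi_22 = [rho(2) - phi_11 rho(1)] / [1 - phi_11 rho(1)] = [-0.3108 - (0.2905)(0.2905)] / [1 - (0.2905)(0.2905)]
         = -0.39519025 / 0.91560975 = -0.431614.
  Update: phi_21 = phi_11 - phi_22 phi_11 = 0.2905 - (-0.431614)(0.2905) = 0.415884.
Step k = 3:
  phi_33 = [rho(3) - phi_21 rho(2) - phi_22 rho(1)] / [1 - phi_21 rho(1) - phi_22 rho(2)]
    numerator   = -0.2666 - (0.415884)(-0.3108) - (-0.431614)(0.2905) = -0.01195932
    denominator = 1 - (0.415884)(0.2905) - (-0.431614)(-0.3108) = 0.74503999
  phi_33 = -0.01195932 / 0.74503999 = -0.0161.
Therefore phi_{33} = -0.0161.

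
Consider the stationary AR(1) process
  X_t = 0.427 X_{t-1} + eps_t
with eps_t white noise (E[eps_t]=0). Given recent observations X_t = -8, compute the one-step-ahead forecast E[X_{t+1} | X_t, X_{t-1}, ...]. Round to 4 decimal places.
E[X_{t+1} \mid \mathcal F_t] = -3.4160

For an AR(p) model X_t = c + sum_i phi_i X_{t-i} + eps_t, the
one-step-ahead conditional mean is
  E[X_{t+1} | X_t, ...] = c + sum_i phi_i X_{t+1-i}.
Substitute known values:
  E[X_{t+1} | ...] = (0.427) * (-8)
                   = -3.4160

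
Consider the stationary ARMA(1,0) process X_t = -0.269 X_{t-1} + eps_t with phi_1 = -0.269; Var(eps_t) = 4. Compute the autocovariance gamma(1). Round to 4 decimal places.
\gamma(1) = -1.1599

Multiply the model equation by X_{t-k} and take expectations. With theta_0 = psi_0 = 1 and psi_j the MA(infinity) weights, this gives
  gamma(k) - sum_i phi_i gamma(k-i) = c_k,
  c_k = sigma^2 * sum_{j=k..q} theta_j psi_{j-k}   (c_k = 0 for k > q),
using gamma(-m) = gamma(m).
Pure AR (q = 0): c_0 = sigma^2 = 4, c_k = 0 for k >= 1.
Equations for k = 0 and k = 1 (AR order 1):
  gamma(0) = phi_1 gamma(1) + c_0
  gamma(1) = phi_1 gamma(0) + c_1
Substituting the second into the first: gamma(0) (1 - phi_1^2) = c_0 + phi_1 c_1, so
  gamma(0) = c_0 / (1 - phi_1^2) = 4 / (1 - (-0.269)^2) = 4 / 0.927639 = 4.312022.
  gamma(1) = phi_1 gamma(0) = (-0.269)(4.312022) = -1.159934.
Therefore gamma(1) = -1.1599 (to 4 decimal places).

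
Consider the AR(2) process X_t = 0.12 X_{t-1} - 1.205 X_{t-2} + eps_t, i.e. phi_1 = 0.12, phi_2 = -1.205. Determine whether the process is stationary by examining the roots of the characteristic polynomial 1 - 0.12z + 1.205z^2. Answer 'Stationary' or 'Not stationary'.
\text{Not stationary}

The AR(p) characteristic polynomial is P(z) = 1 - 0.12z + 1.205z^2.
Stationarity requires all roots to lie outside the unit circle, i.e. |z| > 1 for every root.
Set 1 + (-0.12) z + (1.205) z^2 = 0, i.e. a z^2 + b z + c = 0 with a = 1.205, b = -0.12, c = 1.
Discriminant D = b^2 - 4ac = (-0.12)^2 - 4*(1.205)*1 = 0.0144 - (4.82) = -4.8056.
D < 0, so the roots are the complex-conjugate pair z = (-b +/- i sqrt(-D)) / (2a) = 0.0498 +/- 0.9096i.
For a conjugate pair |z|^2 = z * conj(z) = (product of roots) = c/a = 1/(1.205) = 0.829876, so |z| = sqrt(0.829876) = 0.911 for both roots.
Moduli of all roots: 0.9110, 0.9110.
All moduli strictly greater than 1? No.
Verdict: Not stationary.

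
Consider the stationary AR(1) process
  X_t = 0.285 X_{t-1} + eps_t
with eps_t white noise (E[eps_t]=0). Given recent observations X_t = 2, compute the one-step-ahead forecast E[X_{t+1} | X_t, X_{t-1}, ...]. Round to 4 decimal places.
E[X_{t+1} \mid \mathcal F_t] = 0.5700

For an AR(p) model X_t = c + sum_i phi_i X_{t-i} + eps_t, the
one-step-ahead conditional mean is
  E[X_{t+1} | X_t, ...] = c + sum_i phi_i X_{t+1-i}.
Substitute known values:
  E[X_{t+1} | ...] = (0.285) * (2)
                   = 0.5700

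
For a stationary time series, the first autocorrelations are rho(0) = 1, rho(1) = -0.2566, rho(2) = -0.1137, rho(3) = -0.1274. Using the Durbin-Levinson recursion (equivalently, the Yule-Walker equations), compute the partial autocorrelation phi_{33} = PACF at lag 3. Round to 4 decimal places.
\phi_{33} = -0.2351

The PACF at lag k is phi_{kk}, the last component of the solution
to the Yule-Walker system G_k phi = r_k where
  (G_k)_{ij} = rho(|i - j|), (r_k)_i = rho(i), i,j = 1..k.
Equivalently, Durbin-Levinson gives phi_{kk} iteratively:
  phi_{11} = rho(1)
  phi_{kk} = [rho(k) - sum_{j=1..k-1} phi_{k-1,j} rho(k-j)]
            / [1 - sum_{j=1..k-1} phi_{k-1,j} rho(j)],
  phi_{k,j} = phi_{k-1,j} - phi_{kk} phi_{k-1,k-j},  j = 1..k-1.
Step k = 1:
  phi_11 = rho(1) = -0.2566.
Step k = 2:
  phi_22 = [rho(2) - phi_11 rho(1)] / [1 - phi_11 rho(1)] = [-0.1137 - (-0.2566)(-0.2566)] / [1 - (-0.2566)(-0.2566)]
         = -0.17954356 / 0.93415644 = -0.192199.
  Update: phi_21 = phi_11 - phi_22 phi_11 = -0.2566 - (-0.192199)(-0.2566) = -0.305918.
Step k = 3:
  phi_33 = [rho(3) - phi_21 rho(2) - phi_22 rho(1)] / [1 - phi_21 rho(1) - phi_22 rho(2)]
    numerator   = -0.1274 - (-0.305918)(-0.1137) - (-0.192199)(-0.2566) = -0.21150106
    denominator = 1 - (-0.305918)(-0.2566) - (-0.192199)(-0.1137) = 0.89964842
  phi_33 = -0.21150106 / 0.89964842 = -0.2351.
Therefore phi_{33} = -0.2351.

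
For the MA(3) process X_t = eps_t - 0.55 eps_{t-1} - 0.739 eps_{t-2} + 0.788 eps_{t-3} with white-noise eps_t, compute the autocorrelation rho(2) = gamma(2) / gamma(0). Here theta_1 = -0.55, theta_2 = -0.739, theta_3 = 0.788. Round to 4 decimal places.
\rho(2) = -0.4747

For an MA(q) process with theta_0 = 1, the autocovariance is
  gamma(k) = sigma^2 * sum_{i=0..q-k} theta_i * theta_{i+k},
and rho(k) = gamma(k) / gamma(0). Sigma^2 cancels.
  numerator   = (1)*(-0.739) + (-0.55)*(0.788) = -1.1724.
  denominator = (1)^2 + (-0.55)^2 + (-0.739)^2 + (0.788)^2 = 2.469565.
  rho(2) = -1.1724 / 2.469565 = -0.4747.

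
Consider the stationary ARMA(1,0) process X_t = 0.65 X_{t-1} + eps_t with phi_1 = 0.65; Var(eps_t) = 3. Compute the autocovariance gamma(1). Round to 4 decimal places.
\gamma(1) = 3.3766

Multiply the model equation by X_{t-k} and take expectations. With theta_0 = psi_0 = 1 and psi_j the MA(infinity) weights, this gives
  gamma(k) - sum_i phi_i gamma(k-i) = c_k,
  c_k = sigma^2 * sum_{j=k..q} theta_j psi_{j-k}   (c_k = 0 for k > q),
using gamma(-m) = gamma(m).
Pure AR (q = 0): c_0 = sigma^2 = 3, c_k = 0 for k >= 1.
Equations for k = 0 and k = 1 (AR order 1):
  gamma(0) = phi_1 gamma(1) + c_0
  gamma(1) = phi_1 gamma(0) + c_1
Substituting the second into the first: gamma(0) (1 - phi_1^2) = c_0 + phi_1 c_1, so
  gamma(0) = c_0 / (1 - phi_1^2) = 3 / (1 - (0.65)^2) = 3 / 0.5775 = 5.194805.
  gamma(1) = phi_1 gamma(0) = (0.65)(5.194805) = 3.376623.
Therefore gamma(1) = 3.3766 (to 4 decimal places).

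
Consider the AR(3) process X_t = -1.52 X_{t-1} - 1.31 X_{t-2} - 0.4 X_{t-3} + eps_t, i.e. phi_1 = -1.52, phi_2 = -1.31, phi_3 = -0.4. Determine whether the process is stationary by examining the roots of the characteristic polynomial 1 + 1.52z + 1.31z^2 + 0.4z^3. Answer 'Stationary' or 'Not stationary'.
\text{Stationary}

The AR(p) characteristic polynomial is P(z) = 1 + 1.52z + 1.31z^2 + 0.4z^3.
Stationarity requires all roots to lie outside the unit circle, i.e. |z| > 1 for every root.
Degree 3: look for a simple real root z0 first, then factor out (1 - z/z0) and solve the remaining quadratic.
Testing z0 = -2: P(-2) = 1 + (1.52)(-2) + (1.31)(-2)^2 + (0.4)(-2)^3
  = 1 + (-3.04) + (5.24) + (-3.2) = 0.  So z_0 = -2 is a root, |z_0| = 2.
Divide out the factor (1 + 0.5 z) = (1 - z/z0) (since 1/z0 = -0.5):
  P(z) = (1 + 0.5 z)(1 + (1.02) z + (0.8) z^2)
  [check: z-coef 1.02 - (-0.5) = 1.52; z^2-coef 0.8 - (-0.5)(1.02) = 1.31; z^3-coef -(-0.5)(0.8) = 0.4.]
Remaining roots from the quadratic factor 1 + (1.02) z + (0.8) z^2:
  Set 1 + (1.02) z + (0.8) z^2 = 0, i.e. a z^2 + b z + c = 0 with a = 0.8, b = 1.02, c = 1.
  Discriminant D = b^2 - 4ac = (1.02)^2 - 4*(0.8)*1 = 1.0404 - (3.2) = -2.1596.
  D < 0, so the roots are the complex-conjugate pair z = (-b +/- i sqrt(-D)) / (2a) = -0.6375 +/- 0.9185i.
  For a conjugate pair |z|^2 = z * conj(z) = (product of roots) = c/a = 1/(0.8) = 1.25, so |z| = sqrt(1.25) = 1.118 for both roots.
Moduli of all roots: 2.0000, 1.1180, 1.1180.
All moduli strictly greater than 1? Yes.
Verdict: Stationary.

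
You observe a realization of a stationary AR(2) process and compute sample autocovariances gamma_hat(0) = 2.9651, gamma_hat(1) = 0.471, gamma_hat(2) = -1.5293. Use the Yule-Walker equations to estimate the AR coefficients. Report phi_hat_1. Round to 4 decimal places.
\hat\phi_{1} = 0.2470

The Yule-Walker equations for an AR(p) process read, in matrix form,
  Gamma_p phi = r_p,   with   (Gamma_p)_{ij} = gamma(|i - j|),
                       (r_p)_i = gamma(i),   i,j = 1..p.
Substitute the sample gammas (Toeplitz matrix and right-hand side of size 2):
  Gamma_p = [[2.9651, 0.471], [0.471, 2.9651]]
  r_p     = [0.471, -1.5293]
Written out:
  2.9651 phi_1 + 0.471 phi_2 = 0.471
  0.471 phi_1 + 2.9651 phi_2 = -1.5293
Solve by Cramer's rule:
  det = gamma(0)^2 - gamma(1)^2 = (2.9651)^2 - (0.471)^2 = 8.79181801 - 0.221841 = 8.56997701
  phi_hat_1 = [gamma(1) gamma(0) - gamma(1) gamma(2)] / det = [(0.471)(2.9651) - (0.471)(-1.5293)] / 8.56997701 = 2.1168624 / 8.56997701 = 0.247
  phi_hat_2 = [gamma(0) gamma(2) - gamma(1)^2] / det = [(2.9651)(-1.5293) - (0.471)^2] / 8.56997701 = -4.75636843 / 8.56997701 = -0.555
So phi_hat = [0.2470, -0.5550].
Therefore phi_hat_1 = 0.2470.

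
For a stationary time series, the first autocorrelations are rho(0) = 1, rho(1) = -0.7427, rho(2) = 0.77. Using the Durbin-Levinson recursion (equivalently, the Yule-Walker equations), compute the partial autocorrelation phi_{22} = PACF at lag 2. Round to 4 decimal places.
\phi_{22} = 0.4871

The PACF at lag k is phi_{kk}, the last component of the solution
to the Yule-Walker system G_k phi = r_k where
  (G_k)_{ij} = rho(|i - j|), (r_k)_i = rho(i), i,j = 1..k.
Equivalently, Durbin-Levinson gives phi_{kk} iteratively:
  phi_{11} = rho(1)
  phi_{kk} = [rho(k) - sum_{j=1..k-1} phi_{k-1,j} rho(k-j)]
            / [1 - sum_{j=1..k-1} phi_{k-1,j} rho(j)],
  phi_{k,j} = phi_{k-1,j} - phi_{kk} phi_{k-1,k-j},  j = 1..k-1.
Step k = 1:
  phi_11 = rho(1) = -0.7427.
Step k = 2:
  phi_22 = [rho(2) - phi_11 rho(1)] / [1 - phi_11 rho(1)] = [0.77 - (-0.7427)(-0.7427)] / [1 - (-0.7427)(-0.7427)]
         = 0.21839671 / 0.44839671 = 0.4871.
Therefore phi_{22} = 0.4871.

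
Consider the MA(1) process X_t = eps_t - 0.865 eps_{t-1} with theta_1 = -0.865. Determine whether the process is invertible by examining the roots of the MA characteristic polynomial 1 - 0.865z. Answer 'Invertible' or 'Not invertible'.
\text{Invertible}

The MA(q) characteristic polynomial is P(z) = 1 - 0.865z.
Invertibility requires all roots to lie outside the unit circle, i.e. |z| > 1 for every root.
This is linear in z: 1 + (-0.865) z = 0  =>  z = -1/(-0.865) = 1.156069,  |z| = 1.156069.
Moduli of all roots: 1.1561.
All moduli strictly greater than 1? Yes.
Verdict: Invertible.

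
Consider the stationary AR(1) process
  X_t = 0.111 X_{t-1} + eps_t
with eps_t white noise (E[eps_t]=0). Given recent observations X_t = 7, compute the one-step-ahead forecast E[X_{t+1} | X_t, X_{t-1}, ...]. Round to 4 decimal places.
E[X_{t+1} \mid \mathcal F_t] = 0.7770

For an AR(p) model X_t = c + sum_i phi_i X_{t-i} + eps_t, the
one-step-ahead conditional mean is
  E[X_{t+1} | X_t, ...] = c + sum_i phi_i X_{t+1-i}.
Substitute known values:
  E[X_{t+1} | ...] = (0.111) * (7)
                   = 0.7770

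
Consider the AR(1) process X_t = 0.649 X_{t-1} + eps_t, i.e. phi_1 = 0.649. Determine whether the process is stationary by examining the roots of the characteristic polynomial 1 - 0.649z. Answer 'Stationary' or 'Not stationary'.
\text{Stationary}

The AR(p) characteristic polynomial is P(z) = 1 - 0.649z.
Stationarity requires all roots to lie outside the unit circle, i.e. |z| > 1 for every root.
This is linear in z: 1 + (-0.649) z = 0  =>  z = -1/(-0.649) = 1.540832,  |z| = 1.540832.
Moduli of all roots: 1.5408.
All moduli strictly greater than 1? Yes.
Verdict: Stationary.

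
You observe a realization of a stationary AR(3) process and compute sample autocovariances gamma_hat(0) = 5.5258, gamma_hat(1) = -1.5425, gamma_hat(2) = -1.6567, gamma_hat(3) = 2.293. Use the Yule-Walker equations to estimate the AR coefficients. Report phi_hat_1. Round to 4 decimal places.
\hat\phi_{1} = -0.2960

The Yule-Walker equations for an AR(p) process read, in matrix form,
  Gamma_p phi = r_p,   with   (Gamma_p)_{ij} = gamma(|i - j|),
                       (r_p)_i = gamma(i),   i,j = 1..p.
Substitute the sample gammas (Toeplitz matrix and right-hand side of size 3):
  Gamma_p = [[5.5258, -1.5425, -1.6567], [-1.5425, 5.5258, -1.5425], [-1.6567, -1.5425, 5.5258]]
  r_p     = [-1.5425, -1.6567, 2.293]
Written out (R1..R3):
  (R1) 5.5258 phi_1 - 1.5425 phi_2 - 1.6567 phi_3 = -1.5425
  (R2) -1.5425 phi_1 + 5.5258 phi_2 - 1.5425 phi_3 = -1.6567
  (R3) -1.6567 phi_1 - 1.5425 phi_2 + 5.5258 phi_3 = 2.293
Gaussian elimination:
  R2 <- R2 - (-1.5425/5.5258) R1 = R2 - (-0.279145) R1:  5.095219 phi_2 - 2.00496 phi_3 = -2.087281
  R3 <- R3 - (-1.6567/5.5258) R1 = R3 - (-0.299812) R1:  -2.00496 phi_2 + 5.029102 phi_3 = 1.83054
  R3 <- R3 - (-2.00496/5.095219) R2 = R3 - (-0.393498) R2:  4.240154 phi_3 = 1.009199
Back-substitution:
  phi_hat_3 = 1.009199 / 4.240154 = 0.23801
  phi_hat_2 = (-2.087281 - (-2.00496)(0.23801)) / 5.095219 = -0.315998
  phi_hat_1 = (-1.5425 - (-1.5425)(-0.315998) - (-1.6567)(0.23801)) / 5.5258 = -0.295996
So phi_hat = [-0.2960, -0.3160, 0.2380].
Therefore phi_hat_1 = -0.2960.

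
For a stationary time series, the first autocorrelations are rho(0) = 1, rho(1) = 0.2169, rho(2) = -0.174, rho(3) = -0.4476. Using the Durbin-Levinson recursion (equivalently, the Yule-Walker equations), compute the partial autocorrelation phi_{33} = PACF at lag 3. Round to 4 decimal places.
\phi_{33} = -0.3890

The PACF at lag k is phi_{kk}, the last component of the solution
to the Yule-Walker system G_k phi = r_k where
  (G_k)_{ij} = rho(|i - j|), (r_k)_i = rho(i), i,j = 1..k.
Equivalently, Durbin-Levinson gives phi_{kk} iteratively:
  phi_{11} = rho(1)
  phi_{kk} = [rho(k) - sum_{j=1..k-1} phi_{k-1,j} rho(k-j)]
            / [1 - sum_{j=1..k-1} phi_{k-1,j} rho(j)],
  phi_{k,j} = phi_{k-1,j} - phi_{kk} phi_{k-1,k-j},  j = 1..k-1.
Step k = 1:
  phi_11 = rho(1) = 0.2169.
Step k = 2:
  phi_22 = [rho(2) - phi_11 rho(1)] / [1 - phi_11 rho(1)] = [-0.174 - (0.2169)(0.2169)] / [1 - (0.2169)(0.2169)]
         = -0.22104561 / 0.95295439 = -0.231958.
  Update: phi_21 = phi_11 - phi_22 phi_11 = 0.2169 - (-0.231958)(0.2169) = 0.267212.
Step k = 3:
  phi_33 = [rho(3) - phi_21 rho(2) - phi_22 rho(1)] / [1 - phi_21 rho(1) - phi_22 rho(2)]
    numerator   = -0.4476 - (0.267212)(-0.174) - (-0.231958)(0.2169) = -0.35079342
    denominator = 1 - (0.267212)(0.2169) - (-0.231958)(-0.174) = 0.90168104
  phi_33 = -0.35079342 / 0.90168104 = -0.389.
Therefore phi_{33} = -0.3890.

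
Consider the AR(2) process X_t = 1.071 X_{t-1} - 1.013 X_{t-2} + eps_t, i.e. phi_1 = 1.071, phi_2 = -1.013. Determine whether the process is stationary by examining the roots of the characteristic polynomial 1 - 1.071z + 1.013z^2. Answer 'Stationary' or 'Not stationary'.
\text{Not stationary}

The AR(p) characteristic polynomial is P(z) = 1 - 1.071z + 1.013z^2.
Stationarity requires all roots to lie outside the unit circle, i.e. |z| > 1 for every root.
Set 1 + (-1.071) z + (1.013) z^2 = 0, i.e. a z^2 + b z + c = 0 with a = 1.013, b = -1.071, c = 1.
Discriminant D = b^2 - 4ac = (-1.071)^2 - 4*(1.013)*1 = 1.147041 - (4.052) = -2.904959.
D < 0, so the roots are the complex-conjugate pair z = (-b +/- i sqrt(-D)) / (2a) = 0.5286 +/- 0.8413i.
For a conjugate pair |z|^2 = z * conj(z) = (product of roots) = c/a = 1/(1.013) = 0.987167, so |z| = sqrt(0.987167) = 0.9936 for both roots.
Moduli of all roots: 0.9936, 0.9936.
All moduli strictly greater than 1? No.
Verdict: Not stationary.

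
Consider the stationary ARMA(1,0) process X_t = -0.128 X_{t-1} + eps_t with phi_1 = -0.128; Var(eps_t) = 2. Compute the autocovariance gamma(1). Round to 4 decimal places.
\gamma(1) = -0.2603

Multiply the model equation by X_{t-k} and take expectations. With theta_0 = psi_0 = 1 and psi_j the MA(infinity) weights, this gives
  gamma(k) - sum_i phi_i gamma(k-i) = c_k,
  c_k = sigma^2 * sum_{j=k..q} theta_j psi_{j-k}   (c_k = 0 for k > q),
using gamma(-m) = gamma(m).
Pure AR (q = 0): c_0 = sigma^2 = 2, c_k = 0 for k >= 1.
Equations for k = 0 and k = 1 (AR order 1):
  gamma(0) = phi_1 gamma(1) + c_0
  gamma(1) = phi_1 gamma(0) + c_1
Substituting the second into the first: gamma(0) (1 - phi_1^2) = c_0 + phi_1 c_1, so
  gamma(0) = c_0 / (1 - phi_1^2) = 2 / (1 - (-0.128)^2) = 2 / 0.983616 = 2.033314.
  gamma(1) = phi_1 gamma(0) = (-0.128)(2.033314) = -0.260264.
Therefore gamma(1) = -0.2603 (to 4 decimal places).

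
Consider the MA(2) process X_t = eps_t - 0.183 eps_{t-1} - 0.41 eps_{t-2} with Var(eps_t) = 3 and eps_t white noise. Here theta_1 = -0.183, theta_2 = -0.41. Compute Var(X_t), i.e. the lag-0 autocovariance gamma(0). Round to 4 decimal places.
\gamma(0) = 3.6048

For an MA(q) process X_t = eps_t + sum_i theta_i eps_{t-i} with
Var(eps_t) = sigma^2, the variance is
  gamma(0) = sigma^2 * (1 + sum_i theta_i^2).
  sum_i theta_i^2 = (-0.183)^2 + (-0.41)^2 = 0.033489 + 0.1681 = 0.201589.
  gamma(0) = 3 * (1 + 0.201589) = 3 * 1.201589 = 3.604767, which rounds to 3.6048.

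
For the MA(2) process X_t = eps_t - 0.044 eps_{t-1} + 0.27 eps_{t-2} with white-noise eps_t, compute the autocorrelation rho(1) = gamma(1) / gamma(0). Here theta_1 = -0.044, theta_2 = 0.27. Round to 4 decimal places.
\rho(1) = -0.0520

For an MA(q) process with theta_0 = 1, the autocovariance is
  gamma(k) = sigma^2 * sum_{i=0..q-k} theta_i * theta_{i+k},
and rho(k) = gamma(k) / gamma(0). Sigma^2 cancels.
  numerator   = (1)*(-0.044) + (-0.044)*(0.27) = -0.05588.
  denominator = (1)^2 + (-0.044)^2 + (0.27)^2 = 1.074836.
  rho(1) = -0.05588 / 1.074836 = -0.0520.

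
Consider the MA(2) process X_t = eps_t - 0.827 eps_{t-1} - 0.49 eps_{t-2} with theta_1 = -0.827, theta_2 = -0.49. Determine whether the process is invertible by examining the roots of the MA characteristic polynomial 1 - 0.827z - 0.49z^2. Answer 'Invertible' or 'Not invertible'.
\text{Not invertible}

The MA(q) characteristic polynomial is P(z) = 1 - 0.827z - 0.49z^2.
Invertibility requires all roots to lie outside the unit circle, i.e. |z| > 1 for every root.
Set 1 + (-0.827) z + (-0.49) z^2 = 0, i.e. a z^2 + b z + c = 0 with a = -0.49, b = -0.827, c = 1.
Discriminant D = b^2 - 4ac = (-0.827)^2 - 4*(-0.49)*1 = 0.683929 - (-1.96) = 2.643929.
D >= 0, so the roots are real: z = (-b +/- sqrt(D)) / (2a) = (0.827 +/- 1.626016) / (-0.98).
  z_1 = (0.827 + 1.626016) / (-0.98) = -2.5031,   |z_1| = 2.5031.
  z_2 = (0.827 - 1.626016) / (-0.98) = 0.8153,   |z_2| = 0.8153.
Moduli of all roots: 2.5031, 0.8153.
All moduli strictly greater than 1? No.
Verdict: Not invertible.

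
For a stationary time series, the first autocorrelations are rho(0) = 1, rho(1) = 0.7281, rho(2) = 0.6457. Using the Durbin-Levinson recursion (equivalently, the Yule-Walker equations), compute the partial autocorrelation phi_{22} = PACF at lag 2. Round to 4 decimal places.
\phi_{22} = 0.2460

The PACF at lag k is phi_{kk}, the last component of the solution
to the Yule-Walker system G_k phi = r_k where
  (G_k)_{ij} = rho(|i - j|), (r_k)_i = rho(i), i,j = 1..k.
Equivalently, Durbin-Levinson gives phi_{kk} iteratively:
  phi_{11} = rho(1)
  phi_{kk} = [rho(k) - sum_{j=1..k-1} phi_{k-1,j} rho(k-j)]
            / [1 - sum_{j=1..k-1} phi_{k-1,j} rho(j)],
  phi_{k,j} = phi_{k-1,j} - phi_{kk} phi_{k-1,k-j},  j = 1..k-1.
Step k = 1:
  phi_11 = rho(1) = 0.7281.
Step k = 2:
  phi_22 = [rho(2) - phi_11 rho(1)] / [1 - phi_11 rho(1)] = [0.6457 - (0.7281)(0.7281)] / [1 - (0.7281)(0.7281)]
         = 0.11557039 / 0.46987039 = 0.246.
Therefore phi_{22} = 0.2460.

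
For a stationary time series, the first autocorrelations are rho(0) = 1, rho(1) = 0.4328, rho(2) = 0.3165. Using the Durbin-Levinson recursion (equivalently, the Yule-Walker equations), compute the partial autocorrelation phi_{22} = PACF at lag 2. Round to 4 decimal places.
\phi_{22} = 0.1590

The PACF at lag k is phi_{kk}, the last component of the solution
to the Yule-Walker system G_k phi = r_k where
  (G_k)_{ij} = rho(|i - j|), (r_k)_i = rho(i), i,j = 1..k.
Equivalently, Durbin-Levinson gives phi_{kk} iteratively:
  phi_{11} = rho(1)
  phi_{kk} = [rho(k) - sum_{j=1..k-1} phi_{k-1,j} rho(k-j)]
            / [1 - sum_{j=1..k-1} phi_{k-1,j} rho(j)],
  phi_{k,j} = phi_{k-1,j} - phi_{kk} phi_{k-1,k-j},  j = 1..k-1.
Step k = 1:
  phi_11 = rho(1) = 0.4328.
Step k = 2:
  phi_22 = [rho(2) - phi_11 rho(1)] / [1 - phi_11 rho(1)] = [0.3165 - (0.4328)(0.4328)] / [1 - (0.4328)(0.4328)]
         = 0.12918416 / 0.81268416 = 0.159.
Therefore phi_{22} = 0.1590.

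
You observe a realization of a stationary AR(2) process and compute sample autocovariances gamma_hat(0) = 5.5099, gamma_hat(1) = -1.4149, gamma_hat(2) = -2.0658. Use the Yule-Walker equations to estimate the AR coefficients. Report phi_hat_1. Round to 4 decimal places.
\hat\phi_{1} = -0.3780

The Yule-Walker equations for an AR(p) process read, in matrix form,
  Gamma_p phi = r_p,   with   (Gamma_p)_{ij} = gamma(|i - j|),
                       (r_p)_i = gamma(i),   i,j = 1..p.
Substitute the sample gammas (Toeplitz matrix and right-hand side of size 2):
  Gamma_p = [[5.5099, -1.4149], [-1.4149, 5.5099]]
  r_p     = [-1.4149, -2.0658]
Written out:
  5.5099 phi_1 - 1.4149 phi_2 = -1.4149
  -1.4149 phi_1 + 5.5099 phi_2 = -2.0658
Solve by Cramer's rule:
  det = gamma(0)^2 - gamma(1)^2 = (5.5099)^2 - (-1.4149)^2 = 30.35899801 - 2.00194201 = 28.357056
  phi_hat_1 = [gamma(1) gamma(0) - gamma(1) gamma(2)] / det = [(-1.4149)(5.5099) - (-1.4149)(-2.0658)] / 28.357056 = -10.71885793 / 28.357056 = -0.378
  phi_hat_2 = [gamma(0) gamma(2) - gamma(1)^2] / det = [(5.5099)(-2.0658) - (-1.4149)^2] / 28.357056 = -13.38429343 / 28.357056 = -0.472
So phi_hat = [-0.3780, -0.4720].
Therefore phi_hat_1 = -0.3780.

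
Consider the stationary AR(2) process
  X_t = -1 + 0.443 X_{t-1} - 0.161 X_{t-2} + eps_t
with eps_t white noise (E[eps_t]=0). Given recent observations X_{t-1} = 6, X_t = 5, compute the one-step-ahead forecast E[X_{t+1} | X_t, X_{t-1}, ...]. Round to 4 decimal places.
E[X_{t+1} \mid \mathcal F_t] = 0.2490

For an AR(p) model X_t = c + sum_i phi_i X_{t-i} + eps_t, the
one-step-ahead conditional mean is
  E[X_{t+1} | X_t, ...] = c + sum_i phi_i X_{t+1-i}.
Substitute known values:
  E[X_{t+1} | ...] = -1 + (0.443) * (5) + (-0.161) * (6)
                   = 0.2490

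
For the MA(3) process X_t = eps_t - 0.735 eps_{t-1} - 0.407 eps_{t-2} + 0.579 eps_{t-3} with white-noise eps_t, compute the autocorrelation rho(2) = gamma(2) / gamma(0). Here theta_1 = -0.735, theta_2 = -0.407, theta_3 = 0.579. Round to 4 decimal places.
\rho(2) = -0.4079

For an MA(q) process with theta_0 = 1, the autocovariance is
  gamma(k) = sigma^2 * sum_{i=0..q-k} theta_i * theta_{i+k},
and rho(k) = gamma(k) / gamma(0). Sigma^2 cancels.
  numerator   = (1)*(-0.407) + (-0.735)*(0.579) = -0.832565.
  denominator = (1)^2 + (-0.735)^2 + (-0.407)^2 + (0.579)^2 = 2.041115.
  rho(2) = -0.832565 / 2.041115 = -0.4079.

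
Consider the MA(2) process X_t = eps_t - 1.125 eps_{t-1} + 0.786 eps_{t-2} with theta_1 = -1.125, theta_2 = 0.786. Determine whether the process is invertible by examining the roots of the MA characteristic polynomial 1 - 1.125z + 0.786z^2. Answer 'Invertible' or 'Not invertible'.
\text{Invertible}

The MA(q) characteristic polynomial is P(z) = 1 - 1.125z + 0.786z^2.
Invertibility requires all roots to lie outside the unit circle, i.e. |z| > 1 for every root.
Set 1 + (-1.125) z + (0.786) z^2 = 0, i.e. a z^2 + b z + c = 0 with a = 0.786, b = -1.125, c = 1.
Discriminant D = b^2 - 4ac = (-1.125)^2 - 4*(0.786)*1 = 1.265625 - (3.144) = -1.878375.
D < 0, so the roots are the complex-conjugate pair z = (-b +/- i sqrt(-D)) / (2a) = 0.7156 +/- 0.8718i.
For a conjugate pair |z|^2 = z * conj(z) = (product of roots) = c/a = 1/(0.786) = 1.272265, so |z| = sqrt(1.272265) = 1.1279 for both roots.
Moduli of all roots: 1.1279, 1.1279.
All moduli strictly greater than 1? Yes.
Verdict: Invertible.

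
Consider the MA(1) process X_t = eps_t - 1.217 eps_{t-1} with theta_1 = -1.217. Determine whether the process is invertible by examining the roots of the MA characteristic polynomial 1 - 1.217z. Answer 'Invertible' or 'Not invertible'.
\text{Not invertible}

The MA(q) characteristic polynomial is P(z) = 1 - 1.217z.
Invertibility requires all roots to lie outside the unit circle, i.e. |z| > 1 for every root.
This is linear in z: 1 + (-1.217) z = 0  =>  z = -1/(-1.217) = 0.821693,  |z| = 0.821693.
Moduli of all roots: 0.8217.
All moduli strictly greater than 1? No.
Verdict: Not invertible.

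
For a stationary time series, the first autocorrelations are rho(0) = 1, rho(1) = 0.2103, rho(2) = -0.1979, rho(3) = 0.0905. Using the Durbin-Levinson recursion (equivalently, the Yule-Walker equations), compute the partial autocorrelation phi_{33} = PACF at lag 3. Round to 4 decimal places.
\phi_{33} = 0.2191

The PACF at lag k is phi_{kk}, the last component of the solution
to the Yule-Walker system G_k phi = r_k where
  (G_k)_{ij} = rho(|i - j|), (r_k)_i = rho(i), i,j = 1..k.
Equivalently, Durbin-Levinson gives phi_{kk} iteratively:
  phi_{11} = rho(1)
  phi_{kk} = [rho(k) - sum_{j=1..k-1} phi_{k-1,j} rho(k-j)]
            / [1 - sum_{j=1..k-1} phi_{k-1,j} rho(j)],
  phi_{k,j} = phi_{k-1,j} - phi_{kk} phi_{k-1,k-j},  j = 1..k-1.
Step k = 1:
  phi_11 = rho(1) = 0.2103.
Step k = 2:
  phi_22 = [rho(2) - phi_11 rho(1)] / [1 - phi_11 rho(1)] = [-0.1979 - (0.2103)(0.2103)] / [1 - (0.2103)(0.2103)]
         = -0.24212609 / 0.95577391 = -0.25333.
  Update: phi_21 = phi_11 - phi_22 phi_11 = 0.2103 - (-0.25333)(0.2103) = 0.263575.
Step k = 3:
  phi_33 = [rho(3) - phi_21 rho(2) - phi_22 rho(1)] / [1 - phi_21 rho(1) - phi_22 rho(2)]
    numerator   = 0.0905 - (0.263575)(-0.1979) - (-0.25333)(0.2103) = 0.19593682
    denominator = 1 - (0.263575)(0.2103) - (-0.25333)(-0.1979) = 0.89443614
  phi_33 = 0.19593682 / 0.89443614 = 0.2191.
Therefore phi_{33} = 0.2191.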